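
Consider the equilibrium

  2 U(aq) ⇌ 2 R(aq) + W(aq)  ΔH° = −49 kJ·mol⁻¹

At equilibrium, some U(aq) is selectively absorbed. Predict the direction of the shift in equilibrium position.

left

Removing U (aq), a reactant, drives the reaction to the left.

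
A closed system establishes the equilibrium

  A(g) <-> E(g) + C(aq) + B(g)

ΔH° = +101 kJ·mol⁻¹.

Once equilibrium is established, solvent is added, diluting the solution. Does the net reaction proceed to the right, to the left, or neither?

right

Dilution lowers every aqueous concentration by the same factor. Δn_aq = 1 − 0 = +1, so the system shifts toward the side with more dissolved moles — to the right.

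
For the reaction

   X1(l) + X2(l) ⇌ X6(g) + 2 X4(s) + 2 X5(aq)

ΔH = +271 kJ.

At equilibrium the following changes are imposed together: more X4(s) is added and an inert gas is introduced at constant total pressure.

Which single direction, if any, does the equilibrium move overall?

X4 is a pure solid; its activity is 1 regardless of amount, so Q is unaffected — no shift from this change.
Adding inert gas at constant total pressure expands the volume and lowers every reacting partial pressure. With Δn_gas = 1 − 0 = +1, Q moves away from K toward the side with fewer gas moles, so the system shifts toward the side with more gas moles — to the right.
Only the nonzero effect(s) matter; the net shift is to the right.

right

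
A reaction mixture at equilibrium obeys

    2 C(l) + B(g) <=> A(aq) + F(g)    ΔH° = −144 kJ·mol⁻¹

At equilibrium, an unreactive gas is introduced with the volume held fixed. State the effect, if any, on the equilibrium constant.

unchanged

The equilibrium constant depends only on temperature. This perturbation changes neither the position of equilibrium nor K.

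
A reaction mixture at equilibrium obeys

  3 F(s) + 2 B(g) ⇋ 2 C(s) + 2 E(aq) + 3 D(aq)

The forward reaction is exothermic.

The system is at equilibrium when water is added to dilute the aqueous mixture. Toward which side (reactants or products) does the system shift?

Dilution lowers every aqueous concentration by the same factor. Δn_aq = 5 − 0 = +5, so the system shifts toward the side with more dissolved moles — to the right.

right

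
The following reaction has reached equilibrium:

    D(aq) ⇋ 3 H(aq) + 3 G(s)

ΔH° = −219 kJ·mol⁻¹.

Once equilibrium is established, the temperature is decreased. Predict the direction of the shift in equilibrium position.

right

The forward reaction is exothermic. Lowering T favours the exothermic direction — shift to the right.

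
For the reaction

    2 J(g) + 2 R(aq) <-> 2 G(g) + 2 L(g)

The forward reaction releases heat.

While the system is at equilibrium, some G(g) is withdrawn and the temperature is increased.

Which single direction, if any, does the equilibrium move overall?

Removing G (g), a product, drives the reaction to the right.
The forward reaction is exothermic. Raising T favours the endothermic direction — shift to the left.
The individual effects push in opposite directions; without quantitative information the net direction cannot be determined.

cannot be determined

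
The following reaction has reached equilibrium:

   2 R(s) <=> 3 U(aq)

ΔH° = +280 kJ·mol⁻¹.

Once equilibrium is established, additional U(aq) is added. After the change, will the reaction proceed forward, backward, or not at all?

Adding U (aq), a product, drives the reaction to the left.

left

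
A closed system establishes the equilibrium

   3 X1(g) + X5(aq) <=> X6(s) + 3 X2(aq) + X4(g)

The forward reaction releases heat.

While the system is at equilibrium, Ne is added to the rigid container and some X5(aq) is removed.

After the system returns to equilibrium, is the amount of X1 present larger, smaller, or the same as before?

increases

At constant volume, adding an inert gas leaves every reacting species' partial pressure unchanged, so Q is unchanged — no shift from this change.
Removing X5 (aq), a reactant, drives the reaction to the left.
The net shift is to the left. X1 is a reactant, so its amount increases.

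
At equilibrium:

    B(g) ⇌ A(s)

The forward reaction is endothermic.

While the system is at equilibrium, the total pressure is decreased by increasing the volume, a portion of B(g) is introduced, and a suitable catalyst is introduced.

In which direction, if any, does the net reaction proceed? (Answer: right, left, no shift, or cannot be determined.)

Gas moles: reactants 1, products 0 (Δn_gas = -1). Expansion shifts the system toward the side with more moles of gas — to the left.
Adding B (g), a reactant, drives the reaction to the right.
A catalyst speeds both forward and reverse rates equally; it changes neither Q nor K — no shift from this change.
The individual effects push in opposite directions; without quantitative information the net direction cannot be determined.

cannot be determined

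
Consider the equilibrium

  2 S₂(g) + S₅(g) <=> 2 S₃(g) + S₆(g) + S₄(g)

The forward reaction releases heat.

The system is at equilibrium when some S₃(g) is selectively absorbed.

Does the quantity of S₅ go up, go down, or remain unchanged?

decreases

Removing S₃ (g), a product, drives the reaction to the right.
The net shift is to the right. S₅ is a reactant, so its amount decreases.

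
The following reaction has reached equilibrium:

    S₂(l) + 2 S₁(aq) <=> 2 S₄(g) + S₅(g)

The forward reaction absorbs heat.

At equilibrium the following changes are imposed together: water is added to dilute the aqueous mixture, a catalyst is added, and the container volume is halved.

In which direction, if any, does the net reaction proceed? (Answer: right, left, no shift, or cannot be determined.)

Dilution lowers every aqueous concentration by the same factor. Δn_aq = 0 − 2 = -2, so the system shifts toward the side with more dissolved moles — to the left.
A catalyst speeds both forward and reverse rates equally; it changes neither Q nor K — no shift from this change.
Gas moles: reactants 0, products 3 (Δn_gas = +3). Compression shifts the system toward the side with fewer moles of gas — to the left.
Only the nonzero effect(s) matter; the net shift is to the left.

left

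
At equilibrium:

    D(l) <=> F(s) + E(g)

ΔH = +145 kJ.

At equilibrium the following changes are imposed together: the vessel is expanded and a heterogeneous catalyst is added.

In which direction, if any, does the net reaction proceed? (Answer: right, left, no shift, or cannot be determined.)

Gas moles: reactants 0, products 1 (Δn_gas = +1). Expansion shifts the system toward the side with more moles of gas — to the right.
A catalyst speeds both forward and reverse rates equally; it changes neither Q nor K — no shift from this change.
Only the nonzero effect(s) matter; the net shift is to the right.

right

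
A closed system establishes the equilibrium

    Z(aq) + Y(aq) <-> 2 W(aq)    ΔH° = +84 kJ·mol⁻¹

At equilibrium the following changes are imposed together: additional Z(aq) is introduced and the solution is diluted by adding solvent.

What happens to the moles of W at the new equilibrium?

Adding Z (aq), a reactant, drives the reaction to the right.
Dilution scales every aqueous concentration by the same factor. Δn_aq = 2 − 2 = 0, so Q is unchanged — no shift.
The net shift is to the right. W is a product, so its amount increases.

increases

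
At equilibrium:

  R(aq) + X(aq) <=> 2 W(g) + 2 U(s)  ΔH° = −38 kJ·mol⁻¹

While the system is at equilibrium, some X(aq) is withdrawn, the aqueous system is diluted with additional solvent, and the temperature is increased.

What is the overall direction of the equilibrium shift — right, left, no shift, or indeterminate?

Removing X (aq), a reactant, drives the reaction to the left.
Dilution lowers every aqueous concentration by the same factor. Δn_aq = 0 − 2 = -2, so the system shifts toward the side with more dissolved moles — to the left.
The forward reaction is exothermic. Raising T favours the endothermic direction — shift to the left.
All effects act in the same direction — net shift to the left.

left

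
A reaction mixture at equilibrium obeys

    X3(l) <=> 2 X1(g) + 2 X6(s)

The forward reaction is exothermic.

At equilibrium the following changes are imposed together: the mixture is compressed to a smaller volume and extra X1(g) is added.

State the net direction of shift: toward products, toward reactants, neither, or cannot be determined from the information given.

left

Gas moles: reactants 0, products 2 (Δn_gas = +2). Compression shifts the system toward the side with fewer moles of gas — to the left.
Adding X1 (g), a product, drives the reaction to the left.
All effects act in the same direction — net shift to the left.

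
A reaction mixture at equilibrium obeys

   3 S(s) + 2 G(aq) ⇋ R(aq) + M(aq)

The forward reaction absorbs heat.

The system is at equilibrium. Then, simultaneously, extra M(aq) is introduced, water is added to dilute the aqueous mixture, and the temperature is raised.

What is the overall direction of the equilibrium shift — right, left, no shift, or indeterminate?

Adding M (aq), a product, drives the reaction to the left.
Dilution scales every aqueous concentration by the same factor. Δn_aq = 2 − 2 = 0, so Q is unchanged — no shift.
The forward reaction is endothermic. Raising T favours the endothermic direction — shift to the right.
The individual effects push in opposite directions; without quantitative information the net direction cannot be determined.

cannot be determined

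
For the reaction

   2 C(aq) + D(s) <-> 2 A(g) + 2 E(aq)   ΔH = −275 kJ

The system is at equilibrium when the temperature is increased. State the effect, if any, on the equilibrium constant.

K depends on temperature via the van 't Hoff relation. The forward reaction is exothermic, so raising T decreases K.

decreases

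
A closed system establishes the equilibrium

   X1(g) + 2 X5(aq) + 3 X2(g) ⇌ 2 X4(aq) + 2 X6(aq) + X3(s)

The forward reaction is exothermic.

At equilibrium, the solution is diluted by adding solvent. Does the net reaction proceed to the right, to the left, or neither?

Dilution lowers every aqueous concentration by the same factor. Δn_aq = 4 − 2 = +2, so the system shifts toward the side with more dissolved moles — to the right.

right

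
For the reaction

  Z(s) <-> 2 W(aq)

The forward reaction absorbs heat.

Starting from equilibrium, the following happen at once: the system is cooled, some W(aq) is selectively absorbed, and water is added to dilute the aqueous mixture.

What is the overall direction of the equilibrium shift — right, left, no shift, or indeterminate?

cannot be determined

The forward reaction is endothermic. Lowering T favours the exothermic direction — shift to the left.
Removing W (aq), a product, drives the reaction to the right.
Dilution lowers every aqueous concentration by the same factor. Δn_aq = 2 − 0 = +2, so the system shifts toward the side with more dissolved moles — to the right.
The individual effects push in opposite directions; without quantitative information the net direction cannot be determined.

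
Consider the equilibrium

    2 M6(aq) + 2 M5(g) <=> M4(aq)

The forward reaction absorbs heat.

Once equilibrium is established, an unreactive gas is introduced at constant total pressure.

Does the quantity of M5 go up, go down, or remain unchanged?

Adding inert gas at constant total pressure expands the volume and lowers every reacting partial pressure. With Δn_gas = 0 − 2 = -2, Q moves away from K toward the side with fewer gas moles, so the system shifts toward the side with more gas moles — to the left.
The net shift is to the left. M5 is a reactant, so its amount increases.

increases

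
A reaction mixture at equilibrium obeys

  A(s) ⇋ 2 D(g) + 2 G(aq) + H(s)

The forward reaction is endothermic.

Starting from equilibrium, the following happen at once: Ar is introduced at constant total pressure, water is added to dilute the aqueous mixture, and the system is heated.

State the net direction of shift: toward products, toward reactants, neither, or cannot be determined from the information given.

right

Adding inert gas at constant total pressure expands the volume and lowers every reacting partial pressure. With Δn_gas = 2 − 0 = +2, Q moves away from K toward the side with fewer gas moles, so the system shifts toward the side with more gas moles — to the right.
Dilution lowers every aqueous concentration by the same factor. Δn_aq = 2 − 0 = +2, so the system shifts toward the side with more dissolved moles — to the right.
The forward reaction is endothermic. Raising T favours the endothermic direction — shift to the right.
All effects act in the same direction — net shift to the right.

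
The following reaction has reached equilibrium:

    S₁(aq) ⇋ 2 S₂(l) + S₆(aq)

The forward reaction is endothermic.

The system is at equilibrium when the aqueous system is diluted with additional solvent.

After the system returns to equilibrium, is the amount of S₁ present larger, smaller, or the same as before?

unchanged

Dilution scales every aqueous concentration by the same factor. Δn_aq = 1 − 1 = 0, so Q is unchanged — no shift.
No net shift occurs, so the amount of S₁ is unchanged.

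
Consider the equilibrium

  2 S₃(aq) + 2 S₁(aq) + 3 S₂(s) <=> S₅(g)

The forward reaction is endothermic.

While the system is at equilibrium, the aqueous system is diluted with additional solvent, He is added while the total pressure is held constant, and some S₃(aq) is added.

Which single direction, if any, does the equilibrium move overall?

cannot be determined

Dilution lowers every aqueous concentration by the same factor. Δn_aq = 0 − 4 = -4, so the system shifts toward the side with more dissolved moles — to the left.
Adding inert gas at constant total pressure expands the volume and lowers every reacting partial pressure. With Δn_gas = 1 − 0 = +1, Q moves away from K toward the side with fewer gas moles, so the system shifts toward the side with more gas moles — to the right.
Adding S₃ (aq), a reactant, drives the reaction to the right.
The individual effects push in opposite directions; without quantitative information the net direction cannot be determined.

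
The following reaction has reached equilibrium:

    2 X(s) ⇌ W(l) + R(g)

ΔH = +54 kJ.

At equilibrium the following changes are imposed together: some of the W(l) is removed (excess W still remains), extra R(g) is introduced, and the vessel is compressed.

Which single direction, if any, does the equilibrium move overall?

left

W is a pure liquid; its activity is 1 regardless of amount, so Q is unaffected — no shift from this change.
Adding R (g), a product, drives the reaction to the left.
Gas moles: reactants 0, products 1 (Δn_gas = +1). Compression shifts the system toward the side with fewer moles of gas — to the left.
Only the nonzero effect(s) matter; the net shift is to the left.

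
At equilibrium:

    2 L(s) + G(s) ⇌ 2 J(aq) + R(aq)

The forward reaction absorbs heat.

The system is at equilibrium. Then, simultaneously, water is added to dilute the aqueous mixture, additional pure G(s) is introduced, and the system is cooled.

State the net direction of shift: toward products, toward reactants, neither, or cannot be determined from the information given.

Dilution lowers every aqueous concentration by the same factor. Δn_aq = 3 − 0 = +3, so the system shifts toward the side with more dissolved moles — to the right.
G is a pure solid; its activity is 1 regardless of amount, so Q is unaffected — no shift from this change.
The forward reaction is endothermic. Lowering T favours the exothermic direction — shift to the left.
The individual effects push in opposite directions; without quantitative information the net direction cannot be determined.

cannot be determined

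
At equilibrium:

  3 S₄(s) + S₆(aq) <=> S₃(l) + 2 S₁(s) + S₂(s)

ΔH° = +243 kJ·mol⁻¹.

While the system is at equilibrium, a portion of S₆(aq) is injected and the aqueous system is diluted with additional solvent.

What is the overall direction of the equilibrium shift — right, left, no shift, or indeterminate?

Adding S₆ (aq), a reactant, drives the reaction to the right.
Dilution lowers every aqueous concentration by the same factor. Δn_aq = 0 − 1 = -1, so the system shifts toward the side with more dissolved moles — to the left.
The individual effects push in opposite directions; without quantitative information the net direction cannot be determined.

cannot be determined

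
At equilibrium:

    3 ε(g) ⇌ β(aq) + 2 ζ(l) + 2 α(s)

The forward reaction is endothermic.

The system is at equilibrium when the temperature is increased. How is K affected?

K depends on temperature via the van 't Hoff relation. The forward reaction is endothermic, so raising T increases K.

increases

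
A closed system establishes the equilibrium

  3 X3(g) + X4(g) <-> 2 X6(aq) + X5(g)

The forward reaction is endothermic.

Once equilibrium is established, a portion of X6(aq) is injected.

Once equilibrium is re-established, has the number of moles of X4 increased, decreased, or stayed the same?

increases

Adding X6 (aq), a product, drives the reaction to the left.
The net shift is to the left. X4 is a reactant, so its amount increases.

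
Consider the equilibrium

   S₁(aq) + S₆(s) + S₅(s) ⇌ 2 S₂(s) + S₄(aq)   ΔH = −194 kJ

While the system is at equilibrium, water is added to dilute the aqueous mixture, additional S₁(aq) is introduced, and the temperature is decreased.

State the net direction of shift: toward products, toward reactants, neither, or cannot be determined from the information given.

right

Dilution scales every aqueous concentration by the same factor. Δn_aq = 1 − 1 = 0, so Q is unchanged — no shift.
Adding S₁ (aq), a reactant, drives the reaction to the right.
The forward reaction is exothermic. Lowering T favours the exothermic direction — shift to the right.
Only the nonzero effect(s) matter; the net shift is to the right.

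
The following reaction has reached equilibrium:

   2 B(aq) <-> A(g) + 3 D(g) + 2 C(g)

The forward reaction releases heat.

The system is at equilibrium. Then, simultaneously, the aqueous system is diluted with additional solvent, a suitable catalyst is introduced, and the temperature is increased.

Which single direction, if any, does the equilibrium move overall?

left

Dilution lowers every aqueous concentration by the same factor. Δn_aq = 0 − 2 = -2, so the system shifts toward the side with more dissolved moles — to the left.
A catalyst speeds both forward and reverse rates equally; it changes neither Q nor K — no shift from this change.
The forward reaction is exothermic. Raising T favours the endothermic direction — shift to the left.
Only the nonzero effect(s) matter; the net shift is to the left.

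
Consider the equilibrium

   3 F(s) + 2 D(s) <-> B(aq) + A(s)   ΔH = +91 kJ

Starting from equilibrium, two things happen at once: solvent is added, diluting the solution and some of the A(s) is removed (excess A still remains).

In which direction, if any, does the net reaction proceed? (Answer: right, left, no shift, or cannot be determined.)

Dilution lowers every aqueous concentration by the same factor. Δn_aq = 1 − 0 = +1, so the system shifts toward the side with more dissolved moles — to the right.
A is a pure solid; its activity is 1 regardless of amount, so Q is unaffected — no shift from this change.
Only the nonzero effect(s) matter; the net shift is to the right.

right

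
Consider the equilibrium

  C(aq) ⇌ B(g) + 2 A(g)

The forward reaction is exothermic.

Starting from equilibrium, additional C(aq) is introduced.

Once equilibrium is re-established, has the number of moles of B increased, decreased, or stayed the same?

increases

Adding C (aq), a reactant, drives the reaction to the right.
The net shift is to the right. B is a product, so its amount increases.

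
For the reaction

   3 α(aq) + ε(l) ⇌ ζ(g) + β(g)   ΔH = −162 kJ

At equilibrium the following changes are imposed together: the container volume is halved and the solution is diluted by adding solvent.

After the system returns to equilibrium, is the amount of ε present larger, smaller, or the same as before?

increases

Gas moles: reactants 0, products 2 (Δn_gas = +2). Compression shifts the system toward the side with fewer moles of gas — to the left.
Dilution lowers every aqueous concentration by the same factor. Δn_aq = 0 − 3 = -3, so the system shifts toward the side with more dissolved moles — to the left.
The net shift is to the left. ε is a reactant, so its amount increases.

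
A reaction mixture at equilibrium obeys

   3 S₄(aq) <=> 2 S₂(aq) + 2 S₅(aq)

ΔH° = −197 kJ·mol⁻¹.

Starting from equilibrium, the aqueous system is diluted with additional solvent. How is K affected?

unchanged

The equilibrium constant depends only on temperature. This perturbation may move the position of equilibrium, but since T is unchanged, K itself is unchanged.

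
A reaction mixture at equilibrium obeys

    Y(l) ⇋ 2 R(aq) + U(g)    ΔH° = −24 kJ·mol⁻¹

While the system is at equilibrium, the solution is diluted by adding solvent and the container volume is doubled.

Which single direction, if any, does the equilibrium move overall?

right

Dilution lowers every aqueous concentration by the same factor. Δn_aq = 2 − 0 = +2, so the system shifts toward the side with more dissolved moles — to the right.
Gas moles: reactants 0, products 1 (Δn_gas = +1). Expansion shifts the system toward the side with more moles of gas — to the right.
All effects act in the same direction — net shift to the right.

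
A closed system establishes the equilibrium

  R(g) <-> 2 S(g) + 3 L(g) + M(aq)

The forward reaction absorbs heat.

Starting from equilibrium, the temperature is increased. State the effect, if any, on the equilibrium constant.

K depends on temperature via the van 't Hoff relation. The forward reaction is endothermic, so raising T increases K.

increases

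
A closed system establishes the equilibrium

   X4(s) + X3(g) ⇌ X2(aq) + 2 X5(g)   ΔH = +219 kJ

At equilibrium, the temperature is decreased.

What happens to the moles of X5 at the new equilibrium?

decreases

The forward reaction is endothermic. Lowering T favours the exothermic direction — shift to the left.
The net shift is to the left. X5 is a product, so its amount decreases.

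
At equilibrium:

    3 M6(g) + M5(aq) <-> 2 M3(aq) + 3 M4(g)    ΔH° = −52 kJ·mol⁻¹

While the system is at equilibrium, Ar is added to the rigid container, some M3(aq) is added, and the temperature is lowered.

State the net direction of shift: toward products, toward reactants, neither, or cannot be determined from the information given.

cannot be determined

At constant volume, adding an inert gas leaves every reacting species' partial pressure unchanged, so Q is unchanged — no shift from this change.
Adding M3 (aq), a product, drives the reaction to the left.
The forward reaction is exothermic. Lowering T favours the exothermic direction — shift to the right.
The individual effects push in opposite directions; without quantitative information the net direction cannot be determined.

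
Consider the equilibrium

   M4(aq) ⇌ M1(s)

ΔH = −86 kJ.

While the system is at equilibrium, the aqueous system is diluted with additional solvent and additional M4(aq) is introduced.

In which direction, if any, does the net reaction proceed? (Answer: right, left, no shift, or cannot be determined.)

Dilution lowers every aqueous concentration by the same factor. Δn_aq = 0 − 1 = -1, so the system shifts toward the side with more dissolved moles — to the left.
Adding M4 (aq), a reactant, drives the reaction to the right.
The individual effects push in opposite directions; without quantitative information the net direction cannot be determined.

cannot be determined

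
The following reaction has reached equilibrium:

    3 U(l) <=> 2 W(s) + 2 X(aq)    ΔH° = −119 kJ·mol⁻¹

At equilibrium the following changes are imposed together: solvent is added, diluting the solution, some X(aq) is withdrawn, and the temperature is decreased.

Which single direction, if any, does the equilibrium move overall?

right

Dilution lowers every aqueous concentration by the same factor. Δn_aq = 2 − 0 = +2, so the system shifts toward the side with more dissolved moles — to the right.
Removing X (aq), a product, drives the reaction to the right.
The forward reaction is exothermic. Lowering T favours the exothermic direction — shift to the right.
All effects act in the same direction — net shift to the right.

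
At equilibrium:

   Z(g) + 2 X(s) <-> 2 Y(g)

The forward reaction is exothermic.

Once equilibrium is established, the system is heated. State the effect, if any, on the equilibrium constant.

K depends on temperature via the van 't Hoff relation. The forward reaction is exothermic, so raising T decreases K.

decreases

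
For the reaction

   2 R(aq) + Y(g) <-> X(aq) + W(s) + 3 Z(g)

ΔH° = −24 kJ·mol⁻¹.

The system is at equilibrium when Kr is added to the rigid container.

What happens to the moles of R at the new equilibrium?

unchanged

At constant volume, adding an inert gas leaves every reacting species' partial pressure unchanged, so Q is unchanged — no shift from this change.
No net shift occurs, so the amount of R is unchanged.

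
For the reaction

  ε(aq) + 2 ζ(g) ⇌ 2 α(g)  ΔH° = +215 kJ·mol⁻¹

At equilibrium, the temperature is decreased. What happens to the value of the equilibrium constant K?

decreases

K depends on temperature via the van 't Hoff relation. The forward reaction is endothermic, so lowering T decreases K.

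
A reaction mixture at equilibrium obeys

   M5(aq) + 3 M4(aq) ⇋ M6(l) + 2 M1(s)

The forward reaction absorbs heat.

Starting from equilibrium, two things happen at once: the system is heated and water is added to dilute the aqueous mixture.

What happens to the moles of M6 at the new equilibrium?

cannot be determined

The forward reaction is endothermic. Raising T favours the endothermic direction — shift to the right.
Dilution lowers every aqueous concentration by the same factor. Δn_aq = 0 − 4 = -4, so the system shifts toward the side with more dissolved moles — to the left.
The two effects oppose each other, so the net shift — and hence the change in M6 — cannot be determined from the given information.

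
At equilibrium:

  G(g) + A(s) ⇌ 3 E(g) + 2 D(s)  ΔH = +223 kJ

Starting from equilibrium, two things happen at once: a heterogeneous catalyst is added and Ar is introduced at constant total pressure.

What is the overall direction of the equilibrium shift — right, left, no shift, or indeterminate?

right

A catalyst speeds both forward and reverse rates equally; it changes neither Q nor K — no shift from this change.
Adding inert gas at constant total pressure expands the volume and lowers every reacting partial pressure. With Δn_gas = 3 − 1 = +2, Q moves away from K toward the side with fewer gas moles, so the system shifts toward the side with more gas moles — to the right.
Only the nonzero effect(s) matter; the net shift is to the right.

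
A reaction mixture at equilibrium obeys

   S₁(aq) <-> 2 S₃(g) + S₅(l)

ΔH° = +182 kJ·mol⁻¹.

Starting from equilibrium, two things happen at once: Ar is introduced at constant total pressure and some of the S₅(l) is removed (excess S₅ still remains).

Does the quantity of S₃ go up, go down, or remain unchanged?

Adding inert gas at constant total pressure expands the volume and lowers every reacting partial pressure. With Δn_gas = 2 − 0 = +2, Q moves away from K toward the side with fewer gas moles, so the system shifts toward the side with more gas moles — to the right.
S₅ is a pure liquid; its activity is 1 regardless of amount, so Q is unaffected — no shift from this change.
The net shift is to the right. S₃ is a product, so its amount increases.

increases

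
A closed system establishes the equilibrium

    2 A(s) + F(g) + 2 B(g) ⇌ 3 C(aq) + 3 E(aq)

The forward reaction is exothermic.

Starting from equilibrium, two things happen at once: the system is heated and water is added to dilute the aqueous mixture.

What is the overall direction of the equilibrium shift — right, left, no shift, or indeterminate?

The forward reaction is exothermic. Raising T favours the endothermic direction — shift to the left.
Dilution lowers every aqueous concentration by the same factor. Δn_aq = 6 − 0 = +6, so the system shifts toward the side with more dissolved moles — to the right.
The individual effects push in opposite directions; without quantitative information the net direction cannot be determined.

cannot be determined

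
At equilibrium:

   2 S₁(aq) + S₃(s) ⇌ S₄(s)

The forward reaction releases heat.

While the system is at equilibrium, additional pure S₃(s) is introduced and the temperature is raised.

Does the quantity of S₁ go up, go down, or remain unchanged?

increases

S₃ is a pure solid; its activity is 1 regardless of amount, so Q is unaffected — no shift from this change.
The forward reaction is exothermic. Raising T favours the endothermic direction — shift to the left.
The net shift is to the left. S₁ is a reactant, so its amount increases.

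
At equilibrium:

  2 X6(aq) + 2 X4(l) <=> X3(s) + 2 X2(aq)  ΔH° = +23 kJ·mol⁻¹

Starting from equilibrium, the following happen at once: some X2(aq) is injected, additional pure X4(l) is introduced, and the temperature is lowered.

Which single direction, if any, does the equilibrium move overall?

Adding X2 (aq), a product, drives the reaction to the left.
X4 is a pure liquid; its activity is 1 regardless of amount, so Q is unaffected — no shift from this change.
The forward reaction is endothermic. Lowering T favours the exothermic direction — shift to the left.
Only the nonzero effect(s) matter; the net shift is to the left.

left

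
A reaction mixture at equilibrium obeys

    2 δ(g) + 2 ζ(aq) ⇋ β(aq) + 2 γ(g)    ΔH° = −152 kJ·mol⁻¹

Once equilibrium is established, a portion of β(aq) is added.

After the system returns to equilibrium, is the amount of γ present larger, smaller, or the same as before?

decreases

Adding β (aq), a product, drives the reaction to the left.
The net shift is to the left. γ is a product, so its amount decreases.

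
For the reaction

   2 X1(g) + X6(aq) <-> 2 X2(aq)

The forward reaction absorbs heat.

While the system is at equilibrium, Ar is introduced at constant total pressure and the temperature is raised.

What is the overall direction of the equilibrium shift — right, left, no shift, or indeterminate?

Adding inert gas at constant total pressure expands the volume and lowers every reacting partial pressure. With Δn_gas = 0 − 2 = -2, Q moves away from K toward the side with fewer gas moles, so the system shifts toward the side with more gas moles — to the left.
The forward reaction is endothermic. Raising T favours the endothermic direction — shift to the right.
The individual effects push in opposite directions; without quantitative information the net direction cannot be determined.

cannot be determined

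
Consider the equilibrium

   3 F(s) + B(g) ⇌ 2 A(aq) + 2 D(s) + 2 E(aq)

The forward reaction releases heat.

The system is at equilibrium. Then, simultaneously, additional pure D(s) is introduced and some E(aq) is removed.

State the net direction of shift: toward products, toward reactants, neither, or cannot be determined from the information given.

right

D is a pure solid; its activity is 1 regardless of amount, so Q is unaffected — no shift from this change.
Removing E (aq), a product, drives the reaction to the right.
Only the nonzero effect(s) matter; the net shift is to the right.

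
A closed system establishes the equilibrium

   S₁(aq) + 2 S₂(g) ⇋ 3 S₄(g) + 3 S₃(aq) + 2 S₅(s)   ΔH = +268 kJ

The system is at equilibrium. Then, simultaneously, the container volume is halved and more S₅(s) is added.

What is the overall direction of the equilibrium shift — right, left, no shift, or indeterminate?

Gas moles: reactants 2, products 3 (Δn_gas = +1). Compression shifts the system toward the side with fewer moles of gas — to the left.
S₅ is a pure solid; its activity is 1 regardless of amount, so Q is unaffected — no shift from this change.
Only the nonzero effect(s) matter; the net shift is to the left.

left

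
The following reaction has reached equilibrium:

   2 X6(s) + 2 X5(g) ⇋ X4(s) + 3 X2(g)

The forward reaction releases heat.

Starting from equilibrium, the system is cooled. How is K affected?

increases

K depends on temperature via the van 't Hoff relation. The forward reaction is exothermic, so lowering T increases K.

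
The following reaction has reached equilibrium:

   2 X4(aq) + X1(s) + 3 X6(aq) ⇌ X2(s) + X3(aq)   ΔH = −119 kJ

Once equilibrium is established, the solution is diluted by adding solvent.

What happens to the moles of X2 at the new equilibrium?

Dilution lowers every aqueous concentration by the same factor. Δn_aq = 1 − 5 = -4, so the system shifts toward the side with more dissolved moles — to the left.
The net shift is to the left. X2 is a product, so its amount decreases.

decreases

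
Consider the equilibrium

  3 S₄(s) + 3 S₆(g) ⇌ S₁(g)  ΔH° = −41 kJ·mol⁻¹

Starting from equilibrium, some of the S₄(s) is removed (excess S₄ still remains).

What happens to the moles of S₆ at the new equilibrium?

S₄ is a pure solid; its activity is 1 regardless of amount, so Q is unaffected — no shift from this change.
No net shift occurs, so the amount of S₆ is unchanged.

unchanged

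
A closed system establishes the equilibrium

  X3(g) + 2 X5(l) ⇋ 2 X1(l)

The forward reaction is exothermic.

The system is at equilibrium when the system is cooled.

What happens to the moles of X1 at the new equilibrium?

increases

The forward reaction is exothermic. Lowering T favours the exothermic direction — shift to the right.
The net shift is to the right. X1 is a product, so its amount increases.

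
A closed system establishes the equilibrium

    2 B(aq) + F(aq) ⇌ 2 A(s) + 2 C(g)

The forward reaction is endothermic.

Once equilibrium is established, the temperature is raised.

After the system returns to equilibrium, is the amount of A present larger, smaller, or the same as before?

The forward reaction is endothermic. Raising T favours the endothermic direction — shift to the right.
The net shift is to the right. A is a product, so its amount increases.

increases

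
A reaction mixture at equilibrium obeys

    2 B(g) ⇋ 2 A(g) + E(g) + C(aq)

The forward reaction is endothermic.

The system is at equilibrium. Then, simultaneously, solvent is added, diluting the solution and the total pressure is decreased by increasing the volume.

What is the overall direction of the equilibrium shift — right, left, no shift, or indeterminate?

Dilution lowers every aqueous concentration by the same factor. Δn_aq = 1 − 0 = +1, so the system shifts toward the side with more dissolved moles — to the right.
Gas moles: reactants 2, products 3 (Δn_gas = +1). Expansion shifts the system toward the side with more moles of gas — to the right.
All effects act in the same direction — net shift to the right.

right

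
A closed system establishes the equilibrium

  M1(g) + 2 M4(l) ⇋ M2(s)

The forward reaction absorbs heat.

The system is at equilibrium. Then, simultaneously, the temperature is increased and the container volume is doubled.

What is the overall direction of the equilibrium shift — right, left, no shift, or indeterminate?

cannot be determined

The forward reaction is endothermic. Raising T favours the endothermic direction — shift to the right.
Gas moles: reactants 1, products 0 (Δn_gas = -1). Expansion shifts the system toward the side with more moles of gas — to the left.
The individual effects push in opposite directions; without quantitative information the net direction cannot be determined.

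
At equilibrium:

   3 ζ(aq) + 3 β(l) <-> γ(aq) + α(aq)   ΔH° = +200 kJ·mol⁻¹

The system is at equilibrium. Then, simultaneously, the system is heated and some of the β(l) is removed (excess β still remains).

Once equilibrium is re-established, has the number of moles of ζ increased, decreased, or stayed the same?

The forward reaction is endothermic. Raising T favours the endothermic direction — shift to the right.
β is a pure liquid; its activity is 1 regardless of amount, so Q is unaffected — no shift from this change.
The net shift is to the right. ζ is a reactant, so its amount decreases.

decreases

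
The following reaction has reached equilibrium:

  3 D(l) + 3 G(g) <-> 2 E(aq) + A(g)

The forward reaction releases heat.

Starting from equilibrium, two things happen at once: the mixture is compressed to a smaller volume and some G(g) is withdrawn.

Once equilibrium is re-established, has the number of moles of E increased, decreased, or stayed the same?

Gas moles: reactants 3, products 1 (Δn_gas = -2). Compression shifts the system toward the side with fewer moles of gas — to the right.
Removing G (g), a reactant, drives the reaction to the left.
The two effects oppose each other, so the net shift — and hence the change in E — cannot be determined from the given information.

cannot be determined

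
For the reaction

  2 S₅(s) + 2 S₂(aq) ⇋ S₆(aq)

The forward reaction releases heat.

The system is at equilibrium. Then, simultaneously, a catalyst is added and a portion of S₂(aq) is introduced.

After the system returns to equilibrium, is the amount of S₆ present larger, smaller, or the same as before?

A catalyst speeds both forward and reverse rates equally; it changes neither Q nor K — no shift from this change.
Adding S₂ (aq), a reactant, drives the reaction to the right.
The net shift is to the right. S₆ is a product, so its amount increases.

increases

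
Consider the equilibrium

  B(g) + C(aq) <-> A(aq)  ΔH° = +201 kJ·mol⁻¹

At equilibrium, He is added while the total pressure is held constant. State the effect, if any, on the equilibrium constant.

The equilibrium constant depends only on temperature. This perturbation may move the position of equilibrium, but since T is unchanged, K itself is unchanged.

unchanged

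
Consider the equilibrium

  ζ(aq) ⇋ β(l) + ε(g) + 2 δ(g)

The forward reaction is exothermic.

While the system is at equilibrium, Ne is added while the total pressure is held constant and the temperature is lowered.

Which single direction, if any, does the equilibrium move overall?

right

Adding inert gas at constant total pressure expands the volume and lowers every reacting partial pressure. With Δn_gas = 3 − 0 = +3, Q moves away from K toward the side with fewer gas moles, so the system shifts toward the side with more gas moles — to the right.
The forward reaction is exothermic. Lowering T favours the exothermic direction — shift to the right.
All effects act in the same direction — net shift to the right.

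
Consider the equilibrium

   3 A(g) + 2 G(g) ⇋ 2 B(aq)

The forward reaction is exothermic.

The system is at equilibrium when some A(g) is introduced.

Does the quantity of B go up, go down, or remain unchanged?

increases

Adding A (g), a reactant, drives the reaction to the right.
The net shift is to the right. B is a product, so its amount increases.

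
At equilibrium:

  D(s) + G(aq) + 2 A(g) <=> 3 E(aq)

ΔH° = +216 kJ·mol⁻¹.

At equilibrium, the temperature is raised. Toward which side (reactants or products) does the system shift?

The forward reaction is endothermic. Raising T favours the endothermic direction — shift to the right.

right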